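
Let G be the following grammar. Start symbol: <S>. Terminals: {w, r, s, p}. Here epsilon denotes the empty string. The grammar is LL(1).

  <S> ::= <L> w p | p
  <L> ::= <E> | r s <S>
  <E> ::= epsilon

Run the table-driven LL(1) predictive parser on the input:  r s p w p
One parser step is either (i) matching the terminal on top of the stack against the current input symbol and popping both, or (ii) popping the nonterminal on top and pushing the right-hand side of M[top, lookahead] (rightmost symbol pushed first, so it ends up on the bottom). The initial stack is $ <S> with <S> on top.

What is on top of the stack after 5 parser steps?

step 1: stack=$ <S>  input=r s p w p $  — expand <S> ::= <L> w p
step 2: stack=$ p w <L>  input=r s p w p $  — expand <L> ::= r s <S>
step 3: stack=$ p w <S> s r  input=r s p w p $  — match r
step 4: stack=$ p w <S> s  input=s p w p $  — match s
step 5: stack=$ p w <S>  input=p w p $  — expand <S> ::= p
Stack after step 5: $ p w p (top = p).

p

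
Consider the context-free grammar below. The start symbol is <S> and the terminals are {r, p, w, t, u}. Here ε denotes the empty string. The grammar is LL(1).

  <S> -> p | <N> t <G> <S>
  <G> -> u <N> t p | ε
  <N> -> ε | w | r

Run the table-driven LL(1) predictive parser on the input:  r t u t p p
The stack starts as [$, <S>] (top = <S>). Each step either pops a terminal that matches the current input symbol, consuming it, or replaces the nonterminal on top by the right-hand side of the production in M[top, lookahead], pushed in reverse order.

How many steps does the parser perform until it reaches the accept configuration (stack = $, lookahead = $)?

      Stack            Input          Action
   1  $ <S>            r t u t p p $  expand <S> -> <N> t <G> <S>
   2  $ <S> <G> t <N>  r t u t p p $  expand <N> -> r
   3  $ <S> <G> t r    r t u t p p $  match r
   4  $ <S> <G> t      t u t p p $    match t
   5  $ <S> <G>        u t p p $      expand <G> -> u <N> t p
   6  $ <S> p t <N> u  u t p p $      match u
   7  $ <S> p t <N>    t p p $        expand <N> -> ε
   8  $ <S> p t        t p p $        match t
   9  $ <S> p          p p $          match p
  10  $ <S>            p $            expand <S> -> p
  11  $ p              p $            match p
Accept reached after 11 steps.

11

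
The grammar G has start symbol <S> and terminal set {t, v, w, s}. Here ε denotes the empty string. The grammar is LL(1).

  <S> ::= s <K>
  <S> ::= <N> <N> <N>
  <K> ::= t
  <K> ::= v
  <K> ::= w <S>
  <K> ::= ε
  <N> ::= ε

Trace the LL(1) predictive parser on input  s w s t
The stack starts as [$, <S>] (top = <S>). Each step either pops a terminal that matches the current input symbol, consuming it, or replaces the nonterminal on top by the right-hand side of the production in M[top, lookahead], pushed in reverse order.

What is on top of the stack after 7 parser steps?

step 1: stack=$ <S>  input=s w s t $  — expand <S> ::= s <K>
step 2: stack=$ <K> s  input=s w s t $  — match s
step 3: stack=$ <K>  input=w s t $  — expand <K> ::= w <S>
step 4: stack=$ <S> w  input=w s t $  — match w
step 5: stack=$ <S>  input=s t $  — expand <S> ::= s <K>
step 6: stack=$ <K> s  input=s t $  — match s
step 7: stack=$ <K>  input=t $  — expand <K> ::= t
Stack after step 7: $ t (top = t).

t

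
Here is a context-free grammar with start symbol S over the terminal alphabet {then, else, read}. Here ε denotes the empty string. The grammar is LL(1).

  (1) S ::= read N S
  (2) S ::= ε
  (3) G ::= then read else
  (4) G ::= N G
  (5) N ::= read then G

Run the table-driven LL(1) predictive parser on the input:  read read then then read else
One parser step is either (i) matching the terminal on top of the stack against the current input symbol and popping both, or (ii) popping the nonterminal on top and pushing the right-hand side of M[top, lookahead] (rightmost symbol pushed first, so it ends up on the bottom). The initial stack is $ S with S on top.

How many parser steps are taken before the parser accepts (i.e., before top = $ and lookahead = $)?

step 1: stack=$ S  input=read read then then read else $  — expand S ::= read N S
step 2: stack=$ S N read  input=read read then then read else $  — match read
step 3: stack=$ S N  input=read then then read else $  — expand N ::= read then G
step 4: stack=$ S G then read  input=read then then read else $  — match read
step 5: stack=$ S G then  input=then then read else $  — match then
step 6: stack=$ S G  input=then read else $  — expand G ::= then read else
step 7: stack=$ S else read then  input=then read else $  — match then
step 8: stack=$ S else read  input=read else $  — match read
step 9: stack=$ S else  input=else $  — match else
step 10: stack=$ S  input=$  — expand S ::= ε
Accept reached after 10 steps.

10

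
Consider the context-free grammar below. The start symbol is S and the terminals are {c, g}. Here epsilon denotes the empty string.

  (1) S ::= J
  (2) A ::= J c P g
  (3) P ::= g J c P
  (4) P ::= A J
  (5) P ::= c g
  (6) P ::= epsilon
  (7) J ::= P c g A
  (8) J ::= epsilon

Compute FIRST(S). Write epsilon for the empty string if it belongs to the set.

{epsilon, c, g}

FIRST(S): from S::=J we get {epsilon, c, g}. So FIRST(S) = {epsilon, c, g}.
FIRST(A): from A::=J c P g we get {c, g}. So FIRST(A) = {c, g}.
FIRST(P): from P::=g J c P we get {g}; from P::=A J we get {c, g}; from P::=c g we get {c}; from P::=epsilon we get {epsilon}. So FIRST(P) = {epsilon, c, g}.
FIRST(J): from J::=P c g A we get {c, g}; from J::=epsilon we get {epsilon}. So FIRST(J) = {epsilon, c, g}.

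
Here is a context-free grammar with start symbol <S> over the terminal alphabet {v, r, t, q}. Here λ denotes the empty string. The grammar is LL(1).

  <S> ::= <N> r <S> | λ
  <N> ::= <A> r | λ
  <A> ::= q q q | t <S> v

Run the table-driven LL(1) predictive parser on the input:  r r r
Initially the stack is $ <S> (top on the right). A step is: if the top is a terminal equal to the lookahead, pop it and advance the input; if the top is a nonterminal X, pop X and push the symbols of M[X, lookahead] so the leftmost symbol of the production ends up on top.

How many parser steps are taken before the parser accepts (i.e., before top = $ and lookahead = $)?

      Stack        Input    Action
   1  $ <S>        r r r $  expand <S> ::= <N> r <S>
   2  $ <S> r <N>  r r r $  expand <N> ::= λ
   3  $ <S> r      r r r $  match r
   4  $ <S>        r r $    expand <S> ::= <N> r <S>
   5  $ <S> r <N>  r r $    expand <N> ::= λ
   6  $ <S> r      r r $    match r
   7  $ <S>        r $      expand <S> ::= <N> r <S>
   8  $ <S> r <N>  r $      expand <N> ::= λ
   9  $ <S> r      r $      match r
  10  $ <S>        $        expand <S> ::= λ
Accept reached after 10 steps.

10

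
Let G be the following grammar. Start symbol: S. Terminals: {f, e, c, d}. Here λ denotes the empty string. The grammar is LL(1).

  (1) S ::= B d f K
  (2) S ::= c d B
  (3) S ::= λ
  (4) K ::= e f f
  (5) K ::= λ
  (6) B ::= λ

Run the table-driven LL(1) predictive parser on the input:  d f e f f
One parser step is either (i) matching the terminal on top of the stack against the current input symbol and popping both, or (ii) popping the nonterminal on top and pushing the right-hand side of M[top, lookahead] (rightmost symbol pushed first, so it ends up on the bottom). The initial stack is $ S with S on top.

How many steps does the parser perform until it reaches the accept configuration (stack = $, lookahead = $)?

     Stack      Input        Action
  1  $ S        d f e f f $  expand S ::= B d f K
  2  $ K f d B  d f e f f $  expand B ::= λ
  3  $ K f d    d f e f f $  match d
  4  $ K f      f e f f $    match f
  5  $ K        e f f $      expand K ::= e f f
  6  $ f f e    e f f $      match e
  7  $ f f      f f $        match f
  8  $ f        f $          match f
Accept reached after 8 steps.

8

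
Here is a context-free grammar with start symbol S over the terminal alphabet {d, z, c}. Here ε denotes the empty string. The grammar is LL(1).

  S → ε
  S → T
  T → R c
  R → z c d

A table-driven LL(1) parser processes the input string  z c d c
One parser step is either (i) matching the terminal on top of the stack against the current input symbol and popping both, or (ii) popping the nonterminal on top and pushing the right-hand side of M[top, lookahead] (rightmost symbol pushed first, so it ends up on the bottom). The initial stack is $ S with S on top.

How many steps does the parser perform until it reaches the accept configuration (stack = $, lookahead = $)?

     Stack      Input      Action
  1  $ S        z c d c $  expand S → T
  2  $ T        z c d c $  expand T → R c
  3  $ c R      z c d c $  expand R → z c d
  4  $ c d c z  z c d c $  match z
  5  $ c d c    c d c $    match c
  6  $ c d      d c $      match d
  7  $ c        c $        match c
Accept reached after 7 steps.

7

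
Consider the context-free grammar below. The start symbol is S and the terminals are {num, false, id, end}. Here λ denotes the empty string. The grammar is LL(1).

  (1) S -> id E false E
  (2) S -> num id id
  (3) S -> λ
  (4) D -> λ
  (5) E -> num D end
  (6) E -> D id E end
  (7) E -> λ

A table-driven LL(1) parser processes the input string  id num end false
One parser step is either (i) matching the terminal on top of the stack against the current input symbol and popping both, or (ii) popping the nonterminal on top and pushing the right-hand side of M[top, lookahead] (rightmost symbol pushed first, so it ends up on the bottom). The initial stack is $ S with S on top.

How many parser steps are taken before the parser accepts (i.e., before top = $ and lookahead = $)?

     Stack                Input               Action
  1  $ S                  id num end false $  expand S -> id E false E
  2  $ E false E id       id num end false $  match id
  3  $ E false E          num end false $     expand E -> num D end
  4  $ E false end D num  num end false $     match num
  5  $ E false end D      end false $         expand D -> λ
  6  $ E false end        end false $         match end
  7  $ E false            false $             match false
  8  $ E                  $                   expand E -> λ
Accept reached after 8 steps.

8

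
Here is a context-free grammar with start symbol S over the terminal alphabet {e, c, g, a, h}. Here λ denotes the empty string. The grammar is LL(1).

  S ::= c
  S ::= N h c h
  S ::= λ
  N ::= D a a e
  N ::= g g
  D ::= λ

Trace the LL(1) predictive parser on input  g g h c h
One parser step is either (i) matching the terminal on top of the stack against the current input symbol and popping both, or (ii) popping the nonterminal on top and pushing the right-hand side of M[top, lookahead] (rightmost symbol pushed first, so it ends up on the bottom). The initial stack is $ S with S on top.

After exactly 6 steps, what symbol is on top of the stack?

h

     Stack        Input        Action
  1  $ S          g g h c h $  expand S ::= N h c h
  2  $ h c h N    g g h c h $  expand N ::= g g
  3  $ h c h g g  g g h c h $  match g
  4  $ h c h g    g h c h $    match g
  5  $ h c h      h c h $      match h
  6  $ h c        c h $        match c
Stack after step 6: $ h (top = h).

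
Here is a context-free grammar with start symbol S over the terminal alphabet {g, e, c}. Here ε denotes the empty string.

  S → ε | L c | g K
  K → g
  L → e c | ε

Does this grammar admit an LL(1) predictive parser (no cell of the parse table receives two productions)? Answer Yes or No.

Yes

FIRST(S) = {ε, c, e, g}
FIRST(K) = {g}
FIRST(L) = {ε, e}
FOLLOW(S) = {$}
FOLLOW(K) = {$}
FOLLOW(L) = {c}
Each cell of M receives at most one production.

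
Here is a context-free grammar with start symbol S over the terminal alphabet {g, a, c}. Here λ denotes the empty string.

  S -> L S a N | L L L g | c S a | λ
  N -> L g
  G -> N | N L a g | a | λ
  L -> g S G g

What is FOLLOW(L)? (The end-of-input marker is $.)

{a, c, g}

FIRST(L) = {g}
FIRST(S) = {λ, c, g}  (via L S a N, L L L g)
FIRST(N) = {g}  (via L g)
FIRST(G) = {λ, a, g}  (via N, N L a g)
FOLLOW(S) includes $ since S is the start symbol.
FOLLOW(S): in S->L S a N, S is followed by a N with FIRST {a}; in S->c S a, S is followed by a with FIRST {a}; in L->g S G g, S is followed by G g with FIRST {a, g}. Thus FOLLOW(S) = {$, a, g}.
FOLLOW(G): in L->g S G g, G is followed by g with FIRST {g}. Thus FOLLOW(G) = {g}.
FOLLOW(N): in S->L S a N, the suffix after N is empty, so FOLLOW(N) ⊇ FOLLOW(S) = {$, a, g}; in G->N, the suffix after N is empty, so FOLLOW(N) ⊇ FOLLOW(G) = {g}; in G->N L a g, N is followed by L a g with FIRST {g}. Thus FOLLOW(N) = {$, a, g}.
FOLLOW(L): in S->L S a N, L is followed by S a N with FIRST {a, c, g}; in S->L L L g (occurrence 1), L is followed by L L g with FIRST {g}; in S->L L L g (occurrence 2), L is followed by L g with FIRST {g}; in S->L L L g (occurrence 3), L is followed by g with FIRST {g}; in N->L g, L is followed by g with FIRST {g}; in G->N L a g, L is followed by a g with FIRST {a}. Thus FOLLOW(L) = {a, c, g}.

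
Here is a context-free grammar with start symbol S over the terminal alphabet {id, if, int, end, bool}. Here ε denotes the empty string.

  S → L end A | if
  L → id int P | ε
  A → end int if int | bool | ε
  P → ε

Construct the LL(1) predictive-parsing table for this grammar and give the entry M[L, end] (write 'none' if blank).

L → ε

FIRST(L) = {ε, id}
FIRST(A) = {ε, bool, end}
FIRST(P) = {ε}
FIRST(S) = {end, id, if}  (via L end A)
FOLLOW(S) includes $ since S is the start symbol.
FOLLOW(L): in S→L end A, L is followed by end A with FIRST {end}. Thus FOLLOW(L) = {end}.
For L → id int P: FIRST(id int P) = {id}, so it goes in M[L, t] for t ∈ {id}.
For L → ε: FIRST(ε) = {ε}, so it goes in M[L, t] for t ∈ {}; since ε ∈ FIRST, also for every t ∈ FOLLOW(L) = {end}.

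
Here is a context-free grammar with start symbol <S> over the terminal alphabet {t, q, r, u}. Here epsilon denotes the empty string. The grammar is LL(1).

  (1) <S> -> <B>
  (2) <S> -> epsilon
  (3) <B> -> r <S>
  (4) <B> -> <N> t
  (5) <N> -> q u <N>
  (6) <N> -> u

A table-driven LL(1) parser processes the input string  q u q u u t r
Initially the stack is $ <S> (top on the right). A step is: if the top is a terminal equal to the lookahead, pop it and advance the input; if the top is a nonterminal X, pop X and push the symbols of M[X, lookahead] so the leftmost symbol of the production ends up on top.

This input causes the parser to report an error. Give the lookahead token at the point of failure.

r

step 1: stack=$ <S>  input=q u q u u t r $  — expand <S> -> <B>
step 2: stack=$ <B>  input=q u q u u t r $  — expand <B> -> <N> t
step 3: stack=$ t <N>  input=q u q u u t r $  — expand <N> -> q u <N>
step 4: stack=$ t <N> u q  input=q u q u u t r $  — match q
step 5: stack=$ t <N> u  input=u q u u t r $  — match u
step 6: stack=$ t <N>  input=q u u t r $  — expand <N> -> q u <N>
step 7: stack=$ t <N> u q  input=q u u t r $  — match q
step 8: stack=$ t <N> u  input=u u t r $  — match u
step 9: stack=$ t <N>  input=u t r $  — expand <N> -> u
step 10: stack=$ t u  input=u t r $  — match u
step 11: stack=$ t  input=t r $  — match t
step 12: stack=$  input=r $  — error: stack empty but input remains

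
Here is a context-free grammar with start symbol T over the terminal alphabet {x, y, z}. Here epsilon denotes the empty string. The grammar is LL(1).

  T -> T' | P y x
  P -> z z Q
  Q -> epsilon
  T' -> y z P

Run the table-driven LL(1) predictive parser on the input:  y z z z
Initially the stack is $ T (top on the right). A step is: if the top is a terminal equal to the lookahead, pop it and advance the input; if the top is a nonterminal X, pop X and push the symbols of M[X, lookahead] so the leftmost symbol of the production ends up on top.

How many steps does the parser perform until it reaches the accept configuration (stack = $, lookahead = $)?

8

step 1: stack=$ T  input=y z z z $  — expand T -> T'
step 2: stack=$ T'  input=y z z z $  — expand T' -> y z P
step 3: stack=$ P z y  input=y z z z $  — match y
step 4: stack=$ P z  input=z z z $  — match z
step 5: stack=$ P  input=z z $  — expand P -> z z Q
step 6: stack=$ Q z z  input=z z $  — match z
step 7: stack=$ Q z  input=z $  — match z
step 8: stack=$ Q  input=$  — expand Q -> epsilon
Accept reached after 8 steps.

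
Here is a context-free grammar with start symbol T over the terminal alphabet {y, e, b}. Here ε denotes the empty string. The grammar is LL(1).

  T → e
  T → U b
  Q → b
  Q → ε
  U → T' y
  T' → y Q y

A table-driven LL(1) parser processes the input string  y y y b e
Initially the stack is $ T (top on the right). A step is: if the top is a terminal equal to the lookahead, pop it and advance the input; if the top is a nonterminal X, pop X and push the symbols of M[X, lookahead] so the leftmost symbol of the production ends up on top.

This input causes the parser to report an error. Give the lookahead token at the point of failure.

e

     Stack        Input        Action
  1  $ T          y y y b e $  expand T → U b
  2  $ b U        y y y b e $  expand U → T' y
  3  $ b y T'     y y y b e $  expand T' → y Q y
  4  $ b y y Q y  y y y b e $  match y
  5  $ b y y Q    y y b e $    expand Q → ε
  6  $ b y y      y y b e $    match y
  7  $ b y        y b e $      match y
  8  $ b          b e $        match b
  9  $            e $          error: stack empty but input remains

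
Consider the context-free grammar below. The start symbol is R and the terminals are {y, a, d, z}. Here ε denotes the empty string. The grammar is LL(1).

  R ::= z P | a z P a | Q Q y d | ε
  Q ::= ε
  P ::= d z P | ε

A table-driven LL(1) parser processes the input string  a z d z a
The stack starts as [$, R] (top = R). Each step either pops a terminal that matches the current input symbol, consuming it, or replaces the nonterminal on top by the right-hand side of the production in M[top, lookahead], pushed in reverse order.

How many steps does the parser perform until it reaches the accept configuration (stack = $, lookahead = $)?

8

step 1: stack=$ R  input=a z d z a $  — expand R ::= a z P a
step 2: stack=$ a P z a  input=a z d z a $  — match a
step 3: stack=$ a P z  input=z d z a $  — match z
step 4: stack=$ a P  input=d z a $  — expand P ::= d z P
step 5: stack=$ a P z d  input=d z a $  — match d
step 6: stack=$ a P z  input=z a $  — match z
step 7: stack=$ a P  input=a $  — expand P ::= ε
step 8: stack=$ a  input=a $  — match a
Accept reached after 8 steps.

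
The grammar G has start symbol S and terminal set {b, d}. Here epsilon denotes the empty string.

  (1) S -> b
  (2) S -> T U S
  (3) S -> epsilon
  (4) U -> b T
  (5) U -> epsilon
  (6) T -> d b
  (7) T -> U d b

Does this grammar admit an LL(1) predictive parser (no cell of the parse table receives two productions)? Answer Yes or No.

No

FIRST(S) = {epsilon, b, d}
FIRST(U) = {epsilon, b}
FIRST(T) = {b, d}
FOLLOW(S) = {$}
FOLLOW(U) = {$, b, d}
FOLLOW(T) = {$, b, d}
Cell M[S, b] receives both S -> b and S -> T U S — the grammar is not LL(1).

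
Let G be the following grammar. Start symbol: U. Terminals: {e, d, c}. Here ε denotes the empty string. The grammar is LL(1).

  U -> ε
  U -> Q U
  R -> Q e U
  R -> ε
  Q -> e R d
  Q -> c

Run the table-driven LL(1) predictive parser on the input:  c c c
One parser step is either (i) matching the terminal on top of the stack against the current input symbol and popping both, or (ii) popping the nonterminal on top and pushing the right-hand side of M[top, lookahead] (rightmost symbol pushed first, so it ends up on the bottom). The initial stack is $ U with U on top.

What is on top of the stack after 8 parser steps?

c

     Stack  Input    Action
  1  $ U    c c c $  expand U -> Q U
  2  $ U Q  c c c $  expand Q -> c
  3  $ U c  c c c $  match c
  4  $ U    c c $    expand U -> Q U
  5  $ U Q  c c $    expand Q -> c
  6  $ U c  c c $    match c
  7  $ U    c $      expand U -> Q U
  8  $ U Q  c $      expand Q -> c
Stack after step 8: $ U c (top = c).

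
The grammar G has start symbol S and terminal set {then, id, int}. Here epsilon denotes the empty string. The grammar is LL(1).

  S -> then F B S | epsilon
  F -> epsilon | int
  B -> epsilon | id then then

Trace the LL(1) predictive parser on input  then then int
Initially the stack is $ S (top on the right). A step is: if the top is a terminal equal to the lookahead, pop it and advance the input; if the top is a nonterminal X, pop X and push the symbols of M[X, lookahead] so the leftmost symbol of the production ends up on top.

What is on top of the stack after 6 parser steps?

F

step 1: stack=$ S  input=then then int $  — expand S -> then F B S
step 2: stack=$ S B F then  input=then then int $  — match then
step 3: stack=$ S B F  input=then int $  — expand F -> epsilon
step 4: stack=$ S B  input=then int $  — expand B -> epsilon
step 5: stack=$ S  input=then int $  — expand S -> then F B S
step 6: stack=$ S B F then  input=then int $  — match then
Stack after step 6: $ S B F (top = F).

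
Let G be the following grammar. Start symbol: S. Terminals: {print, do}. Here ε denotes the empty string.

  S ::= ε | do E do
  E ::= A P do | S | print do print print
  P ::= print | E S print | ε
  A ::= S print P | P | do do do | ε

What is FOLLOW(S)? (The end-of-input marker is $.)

FIRST(S): from S::=ε we get {ε}; from S::=do E do we get {do}. So FIRST(S) = {ε, do}.
FIRST(E): from E::=A P do we get {do, print}; from E::=S we get {ε, do}; from E::=print do print print we get {print}. So FIRST(E) = {ε, do, print}.
FIRST(P): from P::=print we get {print}; from P::=E S print we get {do, print}; from P::=ε we get {ε}. So FIRST(P) = {ε, do, print}.
FIRST(A): from A::=S print P we get {do, print}; from A::=P we get {ε, do, print}; from A::=do do do we get {do}; from A::=ε we get {ε}. So FIRST(A) = {ε, do, print}.
FOLLOW(S) includes $ since S is the start symbol.
FOLLOW(E): in S::=do E do, E is followed by do with FIRST {do}; in P::=E S print, E is followed by S print with FIRST {do, print}. Thus FOLLOW(E) = {do, print}.
FOLLOW(S): in E::=S, the suffix after S is empty, so FOLLOW(S) ⊇ FOLLOW(E) = {do, print}; in P::=E S print, S is followed by print with FIRST {print}; in A::=S print P, S is followed by print P with FIRST {print}. Thus FOLLOW(S) = {$, do, print}.
FOLLOW(A): in E::=A P do, A is followed by P do with FIRST {do, print}. Thus FOLLOW(A) = {do, print}.
FOLLOW(P): in E::=A P do, P is followed by do with FIRST {do}; in A::=S print P, the suffix after P is empty, so FOLLOW(P) ⊇ FOLLOW(A) = {do, print}; in A::=P, the suffix after P is empty, so FOLLOW(P) ⊇ FOLLOW(A) = {do, print}. Thus FOLLOW(P) = {do, print}.

{$, do, print}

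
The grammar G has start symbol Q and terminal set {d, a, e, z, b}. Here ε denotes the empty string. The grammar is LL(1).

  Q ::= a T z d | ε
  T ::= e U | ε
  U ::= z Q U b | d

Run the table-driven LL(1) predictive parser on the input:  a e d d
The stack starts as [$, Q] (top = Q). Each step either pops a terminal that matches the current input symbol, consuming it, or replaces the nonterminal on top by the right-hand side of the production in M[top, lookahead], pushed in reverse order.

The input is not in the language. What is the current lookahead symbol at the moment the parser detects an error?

     Stack      Input      Action
  1  $ Q        a e d d $  expand Q ::= a T z d
  2  $ d z T a  a e d d $  match a
  3  $ d z T    e d d $    expand T ::= e U
  4  $ d z U e  e d d $    match e
  5  $ d z U    d d $      expand U ::= d
  6  $ d z d    d d $      match d
  7  $ d z      d $        error: top is terminal z but lookahead is d

d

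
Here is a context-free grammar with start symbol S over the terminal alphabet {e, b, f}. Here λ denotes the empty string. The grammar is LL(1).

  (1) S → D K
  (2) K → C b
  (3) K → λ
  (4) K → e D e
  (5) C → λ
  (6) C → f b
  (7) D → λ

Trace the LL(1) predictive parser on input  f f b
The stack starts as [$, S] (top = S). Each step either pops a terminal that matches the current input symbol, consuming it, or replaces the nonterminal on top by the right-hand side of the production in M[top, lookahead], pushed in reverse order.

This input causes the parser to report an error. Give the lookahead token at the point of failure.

step 1: stack=$ S  input=f f b $  — expand S → D K
step 2: stack=$ K D  input=f f b $  — expand D → λ
step 3: stack=$ K  input=f f b $  — expand K → C b
step 4: stack=$ b C  input=f f b $  — expand C → f b
step 5: stack=$ b b f  input=f f b $  — match f
step 6: stack=$ b b  input=f b $  — error: top is terminal b but lookahead is f

f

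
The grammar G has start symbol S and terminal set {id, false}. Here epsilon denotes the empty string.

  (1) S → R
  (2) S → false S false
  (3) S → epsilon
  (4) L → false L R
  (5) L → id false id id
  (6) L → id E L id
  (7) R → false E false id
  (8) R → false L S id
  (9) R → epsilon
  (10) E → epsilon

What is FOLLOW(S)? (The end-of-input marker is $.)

FIRST(L) = {false, id}
FIRST(R) = {epsilon, false}
FIRST(E) = {epsilon}
FIRST(S) = {epsilon, false}  (via R)
FOLLOW(S) includes $ since S is the start symbol.
FOLLOW(S): in S→false S false, S is followed by false with FIRST {false}; in R→false L S id, S is followed by id with FIRST {id}. Thus FOLLOW(S) = {$, false, id}.
FOLLOW(L): in L→false L R, L is followed by R with FIRST {epsilon, false}; in L→false L R, the suffix after L is nullable (adds nothing new); in L→id E L id, L is followed by id with FIRST {id}; in R→false L S id, L is followed by S id with FIRST {false, id}. Thus FOLLOW(L) = {false, id}.
FOLLOW(R): in S→R, the suffix after R is empty, so FOLLOW(R) ⊇ FOLLOW(S) = {$, false, id}; in L→false L R, the suffix after R is empty, so FOLLOW(R) ⊇ FOLLOW(L) = {false, id}. Thus FOLLOW(R) = {$, false, id}.
FOLLOW(E): in L→id E L id, E is followed by L id with FIRST {false, id}; in R→false E false id, E is followed by false id with FIRST {false}. Thus FOLLOW(E) = {false, id}.

{$, false, id}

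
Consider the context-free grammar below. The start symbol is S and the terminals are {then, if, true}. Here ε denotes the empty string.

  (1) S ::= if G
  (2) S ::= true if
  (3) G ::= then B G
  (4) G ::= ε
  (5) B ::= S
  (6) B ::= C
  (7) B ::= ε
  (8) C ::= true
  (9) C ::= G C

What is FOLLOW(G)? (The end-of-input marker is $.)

FIRST(S): from S::=if G we get {if}; from S::=true if we get {true}. So FIRST(S) = {if, true}.
FIRST(G): from G::=then B G we get {then}; from G::=ε we get {ε}. So FIRST(G) = {ε, then}.
FIRST(C): from C::=true we get {true}; from C::=G C we get {then, true}. So FIRST(C) = {then, true}.
FIRST(B): from B::=S we get {if, true}; from B::=C we get {then, true}; from B::=ε we get {ε}. So FIRST(B) = {ε, if, then, true}.
FOLLOW(S) includes $ since S is the start symbol.
FOLLOW(S): in B::=S, the suffix after S is empty, so FOLLOW(S) ⊇ FOLLOW(B) = {$, then, true}. Thus FOLLOW(S) = {$, then, true}.
FOLLOW(G): in S::=if G, the suffix after G is empty, so FOLLOW(G) ⊇ FOLLOW(S) = {$, then, true}; in G::=then B G, the suffix after G is empty (adds nothing new); in C::=G C, G is followed by C with FIRST {then, true}. Thus FOLLOW(G) = {$, then, true}.
FOLLOW(B): in G::=then B G, B is followed by G with FIRST {ε, then}; in G::=then B G, the suffix after B is nullable, so FOLLOW(B) ⊇ FOLLOW(G) = {$, then, true}. Thus FOLLOW(B) = {$, then, true}.
FOLLOW(C): in B::=C, the suffix after C is empty, so FOLLOW(C) ⊇ FOLLOW(B) = {$, then, true}; in C::=G C, the suffix after C is empty (adds nothing new). Thus FOLLOW(C) = {$, then, true}.

{$, then, true}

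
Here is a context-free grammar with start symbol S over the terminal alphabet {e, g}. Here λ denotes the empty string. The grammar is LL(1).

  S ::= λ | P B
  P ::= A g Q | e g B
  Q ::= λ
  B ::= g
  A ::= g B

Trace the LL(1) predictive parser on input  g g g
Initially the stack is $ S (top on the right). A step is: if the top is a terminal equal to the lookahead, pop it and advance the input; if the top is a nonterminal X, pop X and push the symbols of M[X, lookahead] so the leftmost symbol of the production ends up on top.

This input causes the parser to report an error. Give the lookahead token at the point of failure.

step 1: stack=$ S  input=g g g $  — expand S ::= P B
step 2: stack=$ B P  input=g g g $  — expand P ::= A g Q
step 3: stack=$ B Q g A  input=g g g $  — expand A ::= g B
step 4: stack=$ B Q g B g  input=g g g $  — match g
step 5: stack=$ B Q g B  input=g g $  — expand B ::= g
step 6: stack=$ B Q g g  input=g g $  — match g
step 7: stack=$ B Q g  input=g $  — match g
step 8: stack=$ B Q  input=$  — error: M[Q, $] is empty

$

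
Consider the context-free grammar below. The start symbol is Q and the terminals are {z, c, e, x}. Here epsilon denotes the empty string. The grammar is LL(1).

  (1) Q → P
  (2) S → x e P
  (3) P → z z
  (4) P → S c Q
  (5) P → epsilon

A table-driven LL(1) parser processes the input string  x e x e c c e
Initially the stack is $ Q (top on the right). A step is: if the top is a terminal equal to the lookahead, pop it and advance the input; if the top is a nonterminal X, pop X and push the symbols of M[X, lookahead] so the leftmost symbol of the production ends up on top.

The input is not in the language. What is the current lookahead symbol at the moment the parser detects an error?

step 1: stack=$ Q  input=x e x e c c e $  — expand Q → P
step 2: stack=$ P  input=x e x e c c e $  — expand P → S c Q
step 3: stack=$ Q c S  input=x e x e c c e $  — expand S → x e P
step 4: stack=$ Q c P e x  input=x e x e c c e $  — match x
step 5: stack=$ Q c P e  input=e x e c c e $  — match e
step 6: stack=$ Q c P  input=x e c c e $  — expand P → S c Q
step 7: stack=$ Q c Q c S  input=x e c c e $  — expand S → x e P
step 8: stack=$ Q c Q c P e x  input=x e c c e $  — match x
step 9: stack=$ Q c Q c P e  input=e c c e $  — match e
step 10: stack=$ Q c Q c P  input=c c e $  — expand P → epsilon
step 11: stack=$ Q c Q c  input=c c e $  — match c
step 12: stack=$ Q c Q  input=c e $  — expand Q → P
step 13: stack=$ Q c P  input=c e $  — expand P → epsilon
step 14: stack=$ Q c  input=c e $  — match c
step 15: stack=$ Q  input=e $  — error: M[Q, e] is empty

e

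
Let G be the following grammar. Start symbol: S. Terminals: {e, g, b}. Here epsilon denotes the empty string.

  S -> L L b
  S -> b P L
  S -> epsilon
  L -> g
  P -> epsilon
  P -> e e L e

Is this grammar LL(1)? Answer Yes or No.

Yes

FIRST(S) = {epsilon, b, g}
FIRST(L) = {g}
FIRST(P) = {epsilon, e}
FOLLOW(S) = {$}
FOLLOW(L) = {$, b, e, g}
FOLLOW(P) = {g}
Each cell of M receives at most one production.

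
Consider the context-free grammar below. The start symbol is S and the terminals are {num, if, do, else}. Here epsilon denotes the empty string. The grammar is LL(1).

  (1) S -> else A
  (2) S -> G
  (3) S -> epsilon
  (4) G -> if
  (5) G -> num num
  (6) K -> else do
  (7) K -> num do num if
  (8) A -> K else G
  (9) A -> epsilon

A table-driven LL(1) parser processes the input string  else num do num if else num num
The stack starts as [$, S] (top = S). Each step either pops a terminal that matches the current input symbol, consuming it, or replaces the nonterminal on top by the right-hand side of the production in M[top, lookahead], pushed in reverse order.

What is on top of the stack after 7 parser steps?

if

step 1: stack=$ S  input=else num do num if else num num $  — expand S -> else A
step 2: stack=$ A else  input=else num do num if else num num $  — match else
step 3: stack=$ A  input=num do num if else num num $  — expand A -> K else G
step 4: stack=$ G else K  input=num do num if else num num $  — expand K -> num do num if
step 5: stack=$ G else if num do num  input=num do num if else num num $  — match num
step 6: stack=$ G else if num do  input=do num if else num num $  — match do
step 7: stack=$ G else if num  input=num if else num num $  — match num
Stack after step 7: $ G else if (top = if).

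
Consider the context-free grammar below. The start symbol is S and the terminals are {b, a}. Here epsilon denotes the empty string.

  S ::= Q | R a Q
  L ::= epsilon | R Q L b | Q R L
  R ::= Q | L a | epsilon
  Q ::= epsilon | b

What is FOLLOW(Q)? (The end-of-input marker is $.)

FIRST(Q) = {epsilon, b}
FIRST(S) = {epsilon, a, b}  (via Q, R a Q)
FIRST(L) = {epsilon, a, b}  (via R Q L b, Q R L)
FIRST(R) = {epsilon, a, b}  (via Q, L a)
FOLLOW(S) includes $ since S is the start symbol.
FOLLOW(S): S appears on no right-hand side. Thus FOLLOW(S) = {$}.
FOLLOW(L): in L::=R Q L b, L is followed by b with FIRST {b}; in L::=Q R L, the suffix after L is empty (adds nothing new); in R::=L a, L is followed by a with FIRST {a}. Thus FOLLOW(L) = {a, b}.
FOLLOW(R): in S::=R a Q, R is followed by a Q with FIRST {a}; in L::=R Q L b, R is followed by Q L b with FIRST {a, b}; in L::=Q R L, R is followed by L with FIRST {epsilon, a, b}; in L::=Q R L, the suffix after R is nullable, so FOLLOW(R) ⊇ FOLLOW(L) = {a, b}. Thus FOLLOW(R) = {a, b}.
FOLLOW(Q): in S::=Q, the suffix after Q is empty, so FOLLOW(Q) ⊇ FOLLOW(S) = {$}; in S::=R a Q, the suffix after Q is empty, so FOLLOW(Q) ⊇ FOLLOW(S) = {$}; in L::=R Q L b, Q is followed by L b with FIRST {a, b}; in L::=Q R L, Q is followed by R L with FIRST {epsilon, a, b}; in L::=Q R L, the suffix after Q is nullable, so FOLLOW(Q) ⊇ FOLLOW(L) = {a, b}; in R::=Q, the suffix after Q is empty, so FOLLOW(Q) ⊇ FOLLOW(R) = {a, b}. Thus FOLLOW(Q) = {$, a, b}.

{$, a, b}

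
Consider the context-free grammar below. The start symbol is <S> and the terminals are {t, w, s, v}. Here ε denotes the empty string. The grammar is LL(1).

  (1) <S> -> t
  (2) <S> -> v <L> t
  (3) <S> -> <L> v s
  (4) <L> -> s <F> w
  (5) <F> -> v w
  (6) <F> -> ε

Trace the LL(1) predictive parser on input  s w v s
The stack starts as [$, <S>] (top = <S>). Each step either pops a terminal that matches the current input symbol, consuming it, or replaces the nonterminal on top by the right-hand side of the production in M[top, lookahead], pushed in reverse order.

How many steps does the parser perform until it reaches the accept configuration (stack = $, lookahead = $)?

step 1: stack=$ <S>  input=s w v s $  — expand <S> -> <L> v s
step 2: stack=$ s v <L>  input=s w v s $  — expand <L> -> s <F> w
step 3: stack=$ s v w <F> s  input=s w v s $  — match s
step 4: stack=$ s v w <F>  input=w v s $  — expand <F> -> ε
step 5: stack=$ s v w  input=w v s $  — match w
step 6: stack=$ s v  input=v s $  — match v
step 7: stack=$ s  input=s $  — match s
Accept reached after 7 steps.

7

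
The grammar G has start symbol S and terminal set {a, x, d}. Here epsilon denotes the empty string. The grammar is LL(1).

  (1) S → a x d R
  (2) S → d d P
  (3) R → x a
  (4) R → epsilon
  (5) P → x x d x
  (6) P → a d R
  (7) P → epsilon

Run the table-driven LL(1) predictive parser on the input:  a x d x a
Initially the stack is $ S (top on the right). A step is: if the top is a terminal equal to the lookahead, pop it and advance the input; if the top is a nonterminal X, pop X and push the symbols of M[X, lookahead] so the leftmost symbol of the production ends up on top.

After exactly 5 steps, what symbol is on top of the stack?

     Stack      Input        Action
  1  $ S        a x d x a $  expand S → a x d R
  2  $ R d x a  a x d x a $  match a
  3  $ R d x    x d x a $    match x
  4  $ R d      d x a $      match d
  5  $ R        x a $        expand R → x a
Stack after step 5: $ a x (top = x).

x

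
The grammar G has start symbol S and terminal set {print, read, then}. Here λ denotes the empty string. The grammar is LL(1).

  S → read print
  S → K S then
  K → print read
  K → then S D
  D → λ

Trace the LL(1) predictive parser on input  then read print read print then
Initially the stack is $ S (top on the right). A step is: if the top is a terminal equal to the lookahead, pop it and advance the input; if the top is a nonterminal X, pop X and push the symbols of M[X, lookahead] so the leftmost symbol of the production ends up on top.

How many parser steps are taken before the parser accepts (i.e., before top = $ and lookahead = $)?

      Stack                  Input                              Action
   1  $ S                    then read print read print then $  expand S → K S then
   2  $ then S K             then read print read print then $  expand K → then S D
   3  $ then S D S then      then read print read print then $  match then
   4  $ then S D S           read print read print then $       expand S → read print
   5  $ then S D print read  read print read print then $       match read
   6  $ then S D print       print read print then $            match print
   7  $ then S D             read print then $                  expand D → λ
   8  $ then S               read print then $                  expand S → read print
   9  $ then print read      read print then $                  match read
  10  $ then print           print then $                       match print
  11  $ then                 then $                             match then
Accept reached after 11 steps.

11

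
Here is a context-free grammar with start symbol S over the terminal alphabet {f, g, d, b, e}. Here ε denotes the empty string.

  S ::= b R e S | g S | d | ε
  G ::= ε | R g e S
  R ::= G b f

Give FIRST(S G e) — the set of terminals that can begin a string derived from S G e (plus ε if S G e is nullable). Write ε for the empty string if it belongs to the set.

{b, d, e, g}

FIRST(S): from S::=b R e S we get {b}; from S::=g S we get {g}; from S::=d we get {d}; from S::=ε we get {ε}. So FIRST(S) = {ε, b, d, g}.
FIRST(G): from G::=ε we get {ε}; from G::=R g e S we get {b}. So FIRST(G) = {ε, b}.
FIRST(R): from R::=G b f we get {b}. So FIRST(R) = {b}.
FIRST(S G e): take FIRST of each symbol in turn, carrying on past any symbol whose FIRST contains ε; result {b, d, e, g}.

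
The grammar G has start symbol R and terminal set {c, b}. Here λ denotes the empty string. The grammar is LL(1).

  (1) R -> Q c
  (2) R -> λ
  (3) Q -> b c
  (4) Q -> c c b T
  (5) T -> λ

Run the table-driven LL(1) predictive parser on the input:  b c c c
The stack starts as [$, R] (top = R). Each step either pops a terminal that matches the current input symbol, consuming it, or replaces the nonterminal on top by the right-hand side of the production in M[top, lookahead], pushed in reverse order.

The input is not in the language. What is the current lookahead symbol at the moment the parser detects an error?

step 1: stack=$ R  input=b c c c $  — expand R -> Q c
step 2: stack=$ c Q  input=b c c c $  — expand Q -> b c
step 3: stack=$ c c b  input=b c c c $  — match b
step 4: stack=$ c c  input=c c c $  — match c
step 5: stack=$ c  input=c c $  — match c
step 6: stack=$  input=c $  — error: stack empty but input remains

c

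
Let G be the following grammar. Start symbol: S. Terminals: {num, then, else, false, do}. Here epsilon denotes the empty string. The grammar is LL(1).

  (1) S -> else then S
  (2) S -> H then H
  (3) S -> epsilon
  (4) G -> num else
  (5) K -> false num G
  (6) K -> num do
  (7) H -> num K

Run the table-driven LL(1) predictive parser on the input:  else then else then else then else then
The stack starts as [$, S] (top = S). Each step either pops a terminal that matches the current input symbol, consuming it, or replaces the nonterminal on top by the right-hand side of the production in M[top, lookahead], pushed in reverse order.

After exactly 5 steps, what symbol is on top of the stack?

step 1: stack=$ S  input=else then else then else then else then $  — expand S -> else then S
step 2: stack=$ S then else  input=else then else then else then else then $  — match else
step 3: stack=$ S then  input=then else then else then else then $  — match then
step 4: stack=$ S  input=else then else then else then $  — expand S -> else then S
step 5: stack=$ S then else  input=else then else then else then $  — match else
Stack after step 5: $ S then (top = then).

then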